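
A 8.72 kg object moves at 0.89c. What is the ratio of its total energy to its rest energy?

E = γmc², E₀ = mc²
E/E₀ = γ = 1/√(1 - 0.89²) = 2.193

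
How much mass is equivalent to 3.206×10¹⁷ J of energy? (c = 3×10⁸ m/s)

From E = mc², we get m = E/c²
c² = (3×10⁸)² = 9×10¹⁶ m²/s²
m = 3.206×10¹⁷ / 9×10¹⁶ = 3.562 kg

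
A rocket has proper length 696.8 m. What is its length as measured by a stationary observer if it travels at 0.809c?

Proper length L₀ = 696.8 m
γ = 1/√(1 - 0.809²) = 1.701
L = L₀/γ = 696.8/1.701 = 409.6 m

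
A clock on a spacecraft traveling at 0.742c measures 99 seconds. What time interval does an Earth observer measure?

Proper time Δt₀ = 99 seconds
γ = 1/√(1 - 0.742²) = 1.492
Δt = γΔt₀ = 1.492 × 99 = 147.7 seconds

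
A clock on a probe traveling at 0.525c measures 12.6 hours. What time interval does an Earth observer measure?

Proper time Δt₀ = 12.6 hours
γ = 1/√(1 - 0.525²) = 1.1749
Δt = γΔt₀ = 1.1749 × 12.6 = 14.80 hours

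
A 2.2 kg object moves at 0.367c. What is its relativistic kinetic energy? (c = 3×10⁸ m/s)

γ = 1/√(1 - 0.367²) = 1.07501
γ - 1 = 0.07501
KE = (γ-1)mc² = 0.07501 × 2.2 × (3×10⁸)² = 1.485×10¹⁶ J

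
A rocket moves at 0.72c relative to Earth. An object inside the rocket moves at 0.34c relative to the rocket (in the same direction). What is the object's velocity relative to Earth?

u = (u' + v)/(1 + u'v/c²)
Numerator: 0.34 + 0.72 = 1.06
Denominator: 1 + 0.2448 = 1.2448
u = 1.06/1.2448 = 0.8515c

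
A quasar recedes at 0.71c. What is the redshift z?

β = 0.71
(1+β)/(1-β) = 1.71/0.29 = 5.897
√(5.897) = 2.428
z = 2.428 - 1 = 1.428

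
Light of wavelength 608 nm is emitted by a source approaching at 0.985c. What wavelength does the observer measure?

β = 0.985
Wavelength Doppler factor = √(0.015/1.985) = √(0.007557) = 0.08693
λ_obs = 608 × 0.08693 = 52.85 nm (blueshift)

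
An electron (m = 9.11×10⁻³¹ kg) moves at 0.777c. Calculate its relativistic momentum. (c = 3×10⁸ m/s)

γ = 1/√(1 - 0.777²) = 1.5886
v = 0.777 × 3×10⁸ = 2.331×10⁸ m/s
p = γmv = 1.5886 × 9.11×10⁻³¹ × 2.331×10⁸ = 3.373×10⁻²² kg·m/s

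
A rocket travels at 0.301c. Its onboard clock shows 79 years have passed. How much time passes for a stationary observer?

Proper time Δt₀ = 79 years
γ = 1/√(1 - 0.301²) = 1.0486
Δt = γΔt₀ = 1.0486 × 79 = 82.84 years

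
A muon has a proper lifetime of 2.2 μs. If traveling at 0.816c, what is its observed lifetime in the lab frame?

Proper lifetime τ₀ = 2.2 μs
γ = 1/√(1 - 0.816²) = 1.730
τ = γτ₀ = 1.730 × 2.2 μs = 3.806 μs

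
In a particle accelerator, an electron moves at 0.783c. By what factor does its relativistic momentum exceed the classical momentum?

p_rel = γmv, p_class = mv
Ratio = γ = 1/√(1 - 0.783²)
= 1/√(0.386911) = 1.608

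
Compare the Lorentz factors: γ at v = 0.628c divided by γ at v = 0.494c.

γ₁ = 1/√(1 - 0.628²) = 1.285
γ₂ = 1/√(1 - 0.494²) = 1.150
γ₁/γ₂ = 1.285/1.150 = 1.117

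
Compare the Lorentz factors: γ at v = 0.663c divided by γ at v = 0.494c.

γ₁ = 1/√(1 - 0.663²) = 1.3358
γ₂ = 1/√(1 - 0.494²) = 1.1501
γ₁/γ₂ = 1.3358/1.1501 = 1.161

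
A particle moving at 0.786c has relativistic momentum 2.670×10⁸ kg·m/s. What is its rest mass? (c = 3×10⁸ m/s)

γ = 1/√(1 - 0.786²) = 1.6175
v = 0.786 × 3×10⁸ = 2.358×10⁸ m/s
m = p/(γv) = 2.670×10⁸/(1.6175 × 2.358×10⁸) = 0.7000 kg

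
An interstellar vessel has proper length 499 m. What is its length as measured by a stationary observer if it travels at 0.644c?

Proper length L₀ = 499 m
γ = 1/√(1 - 0.644²) = 1.30715
L = L₀/γ = 499/1.30715 = 381.7 m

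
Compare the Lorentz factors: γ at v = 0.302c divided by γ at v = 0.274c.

γ₁ = 1/√(1 - 0.302²) = 1.049
γ₂ = 1/√(1 - 0.274²) = 1.040
γ₁/γ₂ = 1.049/1.040 = 1.009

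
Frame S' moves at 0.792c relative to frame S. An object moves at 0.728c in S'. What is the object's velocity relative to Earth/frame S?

u = (u' + v)/(1 + u'v/c²)
Numerator: 0.728 + 0.792 = 1.52
Denominator: 1 + 0.576576 = 1.576576
u = 1.52/1.576576 = 0.9641c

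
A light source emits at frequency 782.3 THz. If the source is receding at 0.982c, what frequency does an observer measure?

β = v/c = 0.982
(1-β)/(1+β) = 0.018/1.982 = 0.009082
Doppler factor = √(0.009082) = 0.09530
f_obs = 782.3 × 0.09530 = 74.55 THz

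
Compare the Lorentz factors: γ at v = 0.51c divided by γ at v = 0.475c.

γ₁ = 1/√(1 - 0.51²) = 1.1626
γ₂ = 1/√(1 - 0.475²) = 1.1364
γ₁/γ₂ = 1.1626/1.1364 = 1.023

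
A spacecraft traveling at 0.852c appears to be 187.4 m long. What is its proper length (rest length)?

Contracted length L = 187.4 m
γ = 1/√(1 - 0.852²) = 1.910
L₀ = γL = 1.910 × 187.4 = 357.9 m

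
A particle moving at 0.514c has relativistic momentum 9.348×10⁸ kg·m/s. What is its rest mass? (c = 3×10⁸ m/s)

γ = 1/√(1 - 0.514²) = 1.1658
v = 0.514 × 3×10⁸ = 1.542×10⁸ m/s
m = p/(γv) = 9.348×10⁸/(1.1658 × 1.542×10⁸) = 5.200 kg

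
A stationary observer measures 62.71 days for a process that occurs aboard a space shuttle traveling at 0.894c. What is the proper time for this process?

Dilated time Δt = 62.71 days
γ = 1/√(1 - 0.894²) = 2.232
Δt₀ = Δt/γ = 62.71/2.232 = 28.10 days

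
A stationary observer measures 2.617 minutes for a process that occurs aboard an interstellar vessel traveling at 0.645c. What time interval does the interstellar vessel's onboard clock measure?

Dilated time Δt = 2.617 minutes
γ = 1/√(1 - 0.645²) = 1.3086
Δt₀ = Δt/γ = 2.617/1.3086 = 2.000 minutes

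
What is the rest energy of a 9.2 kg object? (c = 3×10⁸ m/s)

c² = (3×10⁸)² = 9.000×10¹⁶ m²/s²
E₀ = mc² = 9.2 × 9.000×10¹⁶ = 8.280×10¹⁷ J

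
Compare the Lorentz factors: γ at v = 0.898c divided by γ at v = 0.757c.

γ₁ = 1/√(1 - 0.898²) = 2.2728
γ₂ = 1/√(1 - 0.757²) = 1.5304
γ₁/γ₂ = 2.2728/1.5304 = 1.485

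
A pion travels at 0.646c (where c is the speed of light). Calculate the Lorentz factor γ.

v/c = 0.646, so (v/c)² = 0.417316
1 - (v/c)² = 0.582684
γ = 1/√(0.582684) = 1.310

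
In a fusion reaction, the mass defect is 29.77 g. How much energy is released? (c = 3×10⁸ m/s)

Convert mass defect: Δm = 29.77 g = 0.02977 kg
E = Δm·c² = 0.02977 × (3×10⁸)²
= 0.02977 × 9×10¹⁶ = 2.679×10¹⁵ J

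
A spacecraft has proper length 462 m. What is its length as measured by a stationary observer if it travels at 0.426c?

Proper length L₀ = 462 m
γ = 1/√(1 - 0.426²) = 1.1053
L = L₀/γ = 462/1.1053 = 418.0 m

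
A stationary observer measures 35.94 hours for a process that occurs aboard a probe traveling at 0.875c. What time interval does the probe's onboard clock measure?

Dilated time Δt = 35.94 hours
γ = 1/√(1 - 0.875²) = 2.066
Δt₀ = Δt/γ = 35.94/2.066 = 17.40 hours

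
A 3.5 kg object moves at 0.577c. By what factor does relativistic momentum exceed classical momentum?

p_rel = γmv, p_class = mv
Ratio = γ = 1/√(1 - 0.577²) = 1.224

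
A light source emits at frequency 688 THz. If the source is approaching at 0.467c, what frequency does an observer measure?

β = v/c = 0.467
(1+β)/(1-β) = 1.467/0.533 = 2.752
Doppler factor = √(2.752) = 1.659
f_obs = 688 × 1.659 = 1141 THz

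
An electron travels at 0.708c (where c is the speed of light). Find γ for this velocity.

v/c = 0.708, so (v/c)² = 0.501264
1 - (v/c)² = 0.498736
γ = 1/√(0.498736) = 1.416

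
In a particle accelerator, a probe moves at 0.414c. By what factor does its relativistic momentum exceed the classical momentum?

p_rel = γmv, p_class = mv
Ratio = γ = 1/√(1 - 0.414²)
= 1/√(0.828604) = 1.099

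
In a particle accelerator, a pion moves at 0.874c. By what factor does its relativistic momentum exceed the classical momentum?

p_rel = γmv, p_class = mv
Ratio = γ = 1/√(1 - 0.874²)
= 1/√(0.236124) = 2.058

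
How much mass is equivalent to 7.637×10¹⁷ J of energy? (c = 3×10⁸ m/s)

From E = mc², we get m = E/c²
c² = (3×10⁸)² = 9×10¹⁶ m²/s²
m = 7.637×10¹⁷ / 9×10¹⁶ = 8.486 kg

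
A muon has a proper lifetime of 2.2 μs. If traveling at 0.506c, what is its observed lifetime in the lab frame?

Proper lifetime τ₀ = 2.2 μs
γ = 1/√(1 - 0.506²) = 1.1594
τ = γτ₀ = 1.1594 × 2.2 μs = 2.551 μs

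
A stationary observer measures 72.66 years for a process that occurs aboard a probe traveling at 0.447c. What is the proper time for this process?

Dilated time Δt = 72.66 years
γ = 1/√(1 - 0.447²) = 1.1179
Δt₀ = Δt/γ = 72.66/1.1179 = 65.00 years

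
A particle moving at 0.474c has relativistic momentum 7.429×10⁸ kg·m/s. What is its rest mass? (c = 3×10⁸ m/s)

γ = 1/√(1 - 0.474²) = 1.1357
v = 0.474 × 3×10⁸ = 1.422×10⁸ m/s
m = p/(γv) = 7.429×10⁸/(1.1357 × 1.422×10⁸) = 4.600 kg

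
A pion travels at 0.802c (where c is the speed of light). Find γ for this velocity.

v/c = 0.802, so (v/c)² = 0.643204
1 - (v/c)² = 0.356796
γ = 1/√(0.356796) = 1.674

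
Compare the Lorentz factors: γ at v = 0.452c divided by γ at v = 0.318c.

γ₁ = 1/√(1 - 0.452²) = 1.121
γ₂ = 1/√(1 - 0.318²) = 1.055
γ₁/γ₂ = 1.121/1.055 = 1.063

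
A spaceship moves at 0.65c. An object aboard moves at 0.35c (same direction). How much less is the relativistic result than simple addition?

Classical: u' + v = 0.35 + 0.65 = 1c
Relativistic: u = (0.35 + 0.65)/(1 + 0.2275) = 1/1.2275 = 0.8147c
Difference: 1 - 0.8147 = 0.1853c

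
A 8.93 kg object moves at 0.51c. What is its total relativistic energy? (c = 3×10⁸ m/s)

γ = 1/√(1 - 0.51²) = 1.16255
mc² = 8.93 × (3×10⁸)² = 8.037×10¹⁷ J
E = γmc² = 1.16255 × 8.037×10¹⁷ = 9.343×10¹⁷ J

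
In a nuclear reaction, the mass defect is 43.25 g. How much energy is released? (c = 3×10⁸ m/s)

Convert mass defect: Δm = 43.25 g = 0.04325 kg
E = Δm·c² = 0.04325 × (3×10⁸)²
= 0.04325 × 9×10¹⁶ = 3.893×10¹⁵ J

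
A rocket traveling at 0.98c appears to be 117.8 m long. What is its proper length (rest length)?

Contracted length L = 117.8 m
γ = 1/√(1 - 0.98²) = 5.0252
L₀ = γL = 5.0252 × 117.8 = 592.0 m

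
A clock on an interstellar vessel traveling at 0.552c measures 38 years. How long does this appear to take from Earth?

Proper time Δt₀ = 38 years
γ = 1/√(1 - 0.552²) = 1.1993
Δt = γΔt₀ = 1.1993 × 38 = 45.57 years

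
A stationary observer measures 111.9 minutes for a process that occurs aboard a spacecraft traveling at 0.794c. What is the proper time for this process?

Dilated time Δt = 111.9 minutes
γ = 1/√(1 - 0.794²) = 1.64496
Δt₀ = Δt/γ = 111.9/1.64496 = 68.03 minutes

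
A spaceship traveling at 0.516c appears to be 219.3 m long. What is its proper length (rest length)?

Contracted length L = 219.3 m
γ = 1/√(1 - 0.516²) = 1.1674
L₀ = γL = 1.1674 × 219.3 = 256.0 m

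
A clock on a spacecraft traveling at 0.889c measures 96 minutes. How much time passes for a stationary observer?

Proper time Δt₀ = 96 minutes
γ = 1/√(1 - 0.889²) = 2.1838
Δt = γΔt₀ = 2.1838 × 96 = 209.6 minutes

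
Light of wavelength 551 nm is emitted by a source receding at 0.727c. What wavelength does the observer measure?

β = 0.727
Wavelength Doppler factor = √(1.727/0.273) = √(6.326) = 2.515
λ_obs = 551 × 2.515 = 1386 nm (redshift)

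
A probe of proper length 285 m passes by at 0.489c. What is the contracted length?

Proper length L₀ = 285 m
γ = 1/√(1 - 0.489²) = 1.1464
L = L₀/γ = 285/1.1464 = 248.6 m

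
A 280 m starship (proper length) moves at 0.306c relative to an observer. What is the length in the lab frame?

Proper length L₀ = 280 m
γ = 1/√(1 - 0.306²) = 1.0504
L = L₀/γ = 280/1.0504 = 266.6 m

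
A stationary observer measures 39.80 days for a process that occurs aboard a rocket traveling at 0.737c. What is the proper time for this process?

Dilated time Δt = 39.80 days
γ = 1/√(1 - 0.737²) = 1.4795
Δt₀ = Δt/γ = 39.80/1.4795 = 26.90 days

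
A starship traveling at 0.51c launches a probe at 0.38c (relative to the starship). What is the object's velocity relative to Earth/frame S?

u = (u' + v)/(1 + u'v/c²)
Numerator: 0.38 + 0.51 = 0.89
Denominator: 1 + 0.1938 = 1.1938
u = 0.89/1.1938 = 0.7455c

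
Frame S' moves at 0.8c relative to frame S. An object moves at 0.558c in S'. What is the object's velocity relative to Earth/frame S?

u = (u' + v)/(1 + u'v/c²)
Numerator: 0.558 + 0.8 = 1.358
Denominator: 1 + 0.4464 = 1.4464
u = 1.358/1.4464 = 0.9389c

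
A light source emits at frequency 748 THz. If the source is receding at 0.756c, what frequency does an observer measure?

β = v/c = 0.756
(1-β)/(1+β) = 0.244/1.756 = 0.13895
Doppler factor = √(0.13895) = 0.37276
f_obs = 748 × 0.37276 = 278.8 THz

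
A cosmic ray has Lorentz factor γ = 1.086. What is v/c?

From γ = 1/√(1 - v²/c²):
1/γ² = 1/1.086² = 0.8479
v²/c² = 1 - 0.8479 = 0.1521
v/c = √(0.1521) = 0.3900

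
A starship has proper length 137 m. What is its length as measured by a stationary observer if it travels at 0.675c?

Proper length L₀ = 137 m
γ = 1/√(1 - 0.675²) = 1.355
L = L₀/γ = 137/1.355 = 101.1 m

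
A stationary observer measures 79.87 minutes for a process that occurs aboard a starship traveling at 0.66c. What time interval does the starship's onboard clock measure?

Dilated time Δt = 79.87 minutes
γ = 1/√(1 - 0.66²) = 1.3311
Δt₀ = Δt/γ = 79.87/1.3311 = 60.00 minutes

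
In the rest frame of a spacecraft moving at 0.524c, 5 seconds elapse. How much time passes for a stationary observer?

Proper time Δt₀ = 5 seconds
γ = 1/√(1 - 0.524²) = 1.174
Δt = γΔt₀ = 1.174 × 5 = 5.870 seconds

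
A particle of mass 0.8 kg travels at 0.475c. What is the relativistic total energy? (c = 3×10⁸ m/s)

γ = 1/√(1 - 0.475²) = 1.1364
mc² = 0.8 × (3×10⁸)² = 7.200×10¹⁶ J
E = γmc² = 1.1364 × 7.200×10¹⁶ = 8.182×10¹⁶ J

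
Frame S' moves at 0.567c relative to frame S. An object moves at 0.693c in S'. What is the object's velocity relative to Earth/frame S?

u = (u' + v)/(1 + u'v/c²)
Numerator: 0.693 + 0.567 = 1.26
Denominator: 1 + 0.392931 = 1.392931
u = 1.26/1.392931 = 0.9046c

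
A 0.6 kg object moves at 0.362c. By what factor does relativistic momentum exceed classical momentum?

p_rel = γmv, p_class = mv
Ratio = γ = 1/√(1 - 0.362²) = 1.073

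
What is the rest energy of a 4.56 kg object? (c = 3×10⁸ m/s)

c² = (3×10⁸)² = 9.000×10¹⁶ m²/s²
E₀ = mc² = 4.56 × 9.000×10¹⁶ = 4.104×10¹⁷ J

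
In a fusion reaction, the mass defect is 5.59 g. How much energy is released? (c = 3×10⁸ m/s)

Convert mass defect: Δm = 5.59 g = 0.00559 kg
E = Δm·c² = 0.00559 × (3×10⁸)²
= 0.00559 × 9×10¹⁶ = 5.031×10¹⁴ J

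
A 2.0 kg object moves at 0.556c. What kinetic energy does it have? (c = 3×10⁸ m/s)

γ = 1/√(1 - 0.556²) = 1.2031
γ - 1 = 0.2031
KE = (γ-1)mc² = 0.2031 × 2.0 × (3×10⁸)² = 3.656×10¹⁶ J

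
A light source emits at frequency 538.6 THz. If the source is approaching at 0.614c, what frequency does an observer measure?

β = v/c = 0.614
(1+β)/(1-β) = 1.614/0.386 = 4.181
Doppler factor = √(4.181) = 2.045
f_obs = 538.6 × 2.045 = 1101 THz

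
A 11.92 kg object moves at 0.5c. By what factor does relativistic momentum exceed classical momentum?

p_rel = γmv, p_class = mv
Ratio = γ = 1/√(1 - 0.5²) = 1.155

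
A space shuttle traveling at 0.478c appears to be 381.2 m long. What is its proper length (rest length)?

Contracted length L = 381.2 m
γ = 1/√(1 - 0.478²) = 1.1385
L₀ = γL = 1.1385 × 381.2 = 434.0 m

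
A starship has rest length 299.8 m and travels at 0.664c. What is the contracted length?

Proper length L₀ = 299.8 m
γ = 1/√(1 - 0.664²) = 1.337
L = L₀/γ = 299.8/1.337 = 224.2 m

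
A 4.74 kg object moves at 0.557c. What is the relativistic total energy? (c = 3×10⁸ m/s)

γ = 1/√(1 - 0.557²) = 1.2041
mc² = 4.74 × (3×10⁸)² = 4.266×10¹⁷ J
E = γmc² = 1.2041 × 4.266×10¹⁷ = 5.137×10¹⁷ J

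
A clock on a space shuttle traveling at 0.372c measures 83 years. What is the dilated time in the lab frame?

Proper time Δt₀ = 83 years
γ = 1/√(1 - 0.372²) = 1.0773
Δt = γΔt₀ = 1.0773 × 83 = 89.42 years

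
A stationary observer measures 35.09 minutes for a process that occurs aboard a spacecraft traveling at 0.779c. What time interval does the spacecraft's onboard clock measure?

Dilated time Δt = 35.09 minutes
γ = 1/√(1 - 0.779²) = 1.595
Δt₀ = Δt/γ = 35.09/1.595 = 22.00 minutes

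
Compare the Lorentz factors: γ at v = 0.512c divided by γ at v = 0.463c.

γ₁ = 1/√(1 - 0.512²) = 1.164
γ₂ = 1/√(1 - 0.463²) = 1.128
γ₁/γ₂ = 1.164/1.128 = 1.032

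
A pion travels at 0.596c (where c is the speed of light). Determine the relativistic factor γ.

v/c = 0.596, so (v/c)² = 0.355216
1 - (v/c)² = 0.644784
γ = 1/√(0.644784) = 1.245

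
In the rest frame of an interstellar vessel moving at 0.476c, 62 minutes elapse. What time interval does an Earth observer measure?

Proper time Δt₀ = 62 minutes
γ = 1/√(1 - 0.476²) = 1.1371
Δt = γΔt₀ = 1.1371 × 62 = 70.50 minutes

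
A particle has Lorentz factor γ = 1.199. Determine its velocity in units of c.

From γ = 1/√(1 - v²/c²):
1/γ² = 1/1.199² = 0.6956
v²/c² = 1 - 0.6956 = 0.3044
v/c = √(0.3044) = 0.5517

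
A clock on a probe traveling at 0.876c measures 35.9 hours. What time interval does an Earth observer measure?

Proper time Δt₀ = 35.9 hours
γ = 1/√(1 - 0.876²) = 2.07335
Δt = γΔt₀ = 2.07335 × 35.9 = 74.43 hours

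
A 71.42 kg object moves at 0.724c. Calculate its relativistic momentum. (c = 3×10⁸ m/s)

γ = 1/√(1 - 0.724²) = 1.450
v = 0.724 × 3×10⁸ = 2.172×10⁸ m/s
p = γmv = 1.450 × 71.42 × 2.172×10⁸ = 2.249×10¹⁰ kg·m/s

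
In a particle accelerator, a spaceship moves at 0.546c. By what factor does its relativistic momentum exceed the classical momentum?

p_rel = γmv, p_class = mv
Ratio = γ = 1/√(1 - 0.546²)
= 1/√(0.701884) = 1.194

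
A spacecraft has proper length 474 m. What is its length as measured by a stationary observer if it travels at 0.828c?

Proper length L₀ = 474 m
γ = 1/√(1 - 0.828²) = 1.783
L = L₀/γ = 474/1.783 = 265.8 m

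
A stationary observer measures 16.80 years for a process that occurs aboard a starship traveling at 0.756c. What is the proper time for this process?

Dilated time Δt = 16.80 years
γ = 1/√(1 - 0.756²) = 1.5277
Δt₀ = Δt/γ = 16.80/1.5277 = 11.00 years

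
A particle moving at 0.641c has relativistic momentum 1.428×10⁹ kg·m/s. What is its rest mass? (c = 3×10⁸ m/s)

γ = 1/√(1 - 0.641²) = 1.3029
v = 0.641 × 3×10⁸ = 1.923×10⁸ m/s
m = p/(γv) = 1.428×10⁹/(1.3029 × 1.923×10⁸) = 5.700 kg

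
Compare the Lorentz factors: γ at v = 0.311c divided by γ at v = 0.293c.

γ₁ = 1/√(1 - 0.311²) = 1.052
γ₂ = 1/√(1 - 0.293²) = 1.046
γ₁/γ₂ = 1.052/1.046 = 1.006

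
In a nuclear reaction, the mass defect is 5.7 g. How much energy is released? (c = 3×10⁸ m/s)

Convert mass defect: Δm = 5.7 g = 0.0057 kg
E = Δm·c² = 0.0057 × (3×10⁸)²
= 0.0057 × 9×10¹⁶ = 5.130×10¹⁴ J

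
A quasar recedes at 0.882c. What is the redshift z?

β = 0.882
(1+β)/(1-β) = 1.882/0.118 = 15.95
√(15.95) = 3.994
z = 3.994 - 1 = 2.994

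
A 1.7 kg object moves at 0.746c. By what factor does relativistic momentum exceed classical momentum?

p_rel = γmv, p_class = mv
Ratio = γ = 1/√(1 - 0.746²) = 1.502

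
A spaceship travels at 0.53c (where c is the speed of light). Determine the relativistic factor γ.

v/c = 0.53, so (v/c)² = 0.2809
1 - (v/c)² = 0.7191
γ = 1/√(0.7191) = 1.179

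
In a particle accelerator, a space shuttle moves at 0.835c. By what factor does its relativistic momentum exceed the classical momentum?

p_rel = γmv, p_class = mv
Ratio = γ = 1/√(1 - 0.835²)
= 1/√(0.302775) = 1.817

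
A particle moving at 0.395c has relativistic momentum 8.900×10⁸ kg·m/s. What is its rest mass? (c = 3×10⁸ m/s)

γ = 1/√(1 - 0.395²) = 1.0885
v = 0.395 × 3×10⁸ = 1.185×10⁸ m/s
m = p/(γv) = 8.900×10⁸/(1.0885 × 1.185×10⁸) = 6.900 kg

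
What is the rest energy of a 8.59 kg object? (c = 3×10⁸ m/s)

c² = (3×10⁸)² = 9.000×10¹⁶ m²/s²
E₀ = mc² = 8.59 × 9.000×10¹⁶ = 7.731×10¹⁷ J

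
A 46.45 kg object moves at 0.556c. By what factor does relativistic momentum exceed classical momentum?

p_rel = γmv, p_class = mv
Ratio = γ = 1/√(1 - 0.556²) = 1.203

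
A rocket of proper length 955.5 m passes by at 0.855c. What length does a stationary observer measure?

Proper length L₀ = 955.5 m
γ = 1/√(1 - 0.855²) = 1.9282
L = L₀/γ = 955.5/1.9282 = 495.5 m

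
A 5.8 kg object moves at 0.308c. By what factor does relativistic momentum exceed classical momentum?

p_rel = γmv, p_class = mv
Ratio = γ = 1/√(1 - 0.308²) = 1.051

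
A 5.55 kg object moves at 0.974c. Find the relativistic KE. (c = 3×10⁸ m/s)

γ = 1/√(1 - 0.974²) = 4.414
γ - 1 = 3.414
KE = (γ-1)mc² = 3.414 × 5.55 × (3×10⁸)² = 1.705×10¹⁸ J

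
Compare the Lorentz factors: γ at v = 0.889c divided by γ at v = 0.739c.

γ₁ = 1/√(1 - 0.889²) = 2.1838
γ₂ = 1/√(1 - 0.739²) = 1.4843
γ₁/γ₂ = 2.1838/1.4843 = 1.471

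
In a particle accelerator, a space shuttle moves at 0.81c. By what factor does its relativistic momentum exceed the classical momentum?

p_rel = γmv, p_class = mv
Ratio = γ = 1/√(1 - 0.81²)
= 1/√(0.3439) = 1.705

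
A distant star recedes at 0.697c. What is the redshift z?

β = 0.697
(1+β)/(1-β) = 1.697/0.303 = 5.601
√(5.601) = 2.367
z = 2.367 - 1 = 1.367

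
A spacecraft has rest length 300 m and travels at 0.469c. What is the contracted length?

Proper length L₀ = 300 m
γ = 1/√(1 - 0.469²) = 1.132
L = L₀/γ = 300/1.132 = 265.0 m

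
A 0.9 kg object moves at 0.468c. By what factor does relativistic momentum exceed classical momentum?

p_rel = γmv, p_class = mv
Ratio = γ = 1/√(1 - 0.468²) = 1.132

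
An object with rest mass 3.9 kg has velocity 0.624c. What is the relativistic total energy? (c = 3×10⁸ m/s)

γ = 1/√(1 - 0.624²) = 1.2797
mc² = 3.9 × (3×10⁸)² = 3.510×10¹⁷ J
E = γmc² = 1.2797 × 3.510×10¹⁷ = 4.492×10¹⁷ J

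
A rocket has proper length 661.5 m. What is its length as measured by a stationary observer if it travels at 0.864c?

Proper length L₀ = 661.5 m
γ = 1/√(1 - 0.864²) = 1.986
L = L₀/γ = 661.5/1.986 = 333.1 m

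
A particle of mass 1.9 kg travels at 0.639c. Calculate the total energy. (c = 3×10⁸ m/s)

γ = 1/√(1 - 0.639²) = 1.300
mc² = 1.9 × (3×10⁸)² = 1.710×10¹⁷ J
E = γmc² = 1.300 × 1.710×10¹⁷ = 2.223×10¹⁷ J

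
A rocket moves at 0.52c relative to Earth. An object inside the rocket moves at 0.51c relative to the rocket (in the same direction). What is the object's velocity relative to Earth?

u = (u' + v)/(1 + u'v/c²)
Numerator: 0.51 + 0.52 = 1.03
Denominator: 1 + 0.2652 = 1.2652
u = 1.03/1.2652 = 0.8141c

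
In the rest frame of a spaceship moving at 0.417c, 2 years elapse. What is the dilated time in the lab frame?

Proper time Δt₀ = 2 years
γ = 1/√(1 - 0.417²) = 1.100
Δt = γΔt₀ = 1.100 × 2 = 2.200 years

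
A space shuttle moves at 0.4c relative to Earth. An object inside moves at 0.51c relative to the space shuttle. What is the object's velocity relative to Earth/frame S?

u = (u' + v)/(1 + u'v/c²)
Numerator: 0.51 + 0.4 = 0.91
Denominator: 1 + 0.204 = 1.204
u = 0.91/1.204 = 0.7558c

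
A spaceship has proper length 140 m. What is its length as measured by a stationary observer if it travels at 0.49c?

Proper length L₀ = 140 m
γ = 1/√(1 - 0.49²) = 1.1472
L = L₀/γ = 140/1.1472 = 122.0 m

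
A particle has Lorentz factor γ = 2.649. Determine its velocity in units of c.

From γ = 1/√(1 - v²/c²):
1/γ² = 1/2.649² = 0.1425
v²/c² = 1 - 0.1425 = 0.8575
v/c = √(0.8575) = 0.9260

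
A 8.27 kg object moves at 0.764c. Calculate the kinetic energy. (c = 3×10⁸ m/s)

γ = 1/√(1 - 0.764²) = 1.5499
γ - 1 = 0.5499
KE = (γ-1)mc² = 0.5499 × 8.27 × (3×10⁸)² = 4.093×10¹⁷ J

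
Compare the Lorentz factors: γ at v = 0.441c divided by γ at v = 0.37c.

γ₁ = 1/√(1 - 0.441²) = 1.114
γ₂ = 1/√(1 - 0.37²) = 1.076
γ₁/γ₂ = 1.114/1.076 = 1.035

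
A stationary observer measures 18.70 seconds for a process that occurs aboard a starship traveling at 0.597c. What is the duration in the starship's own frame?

Dilated time Δt = 18.70 seconds
γ = 1/√(1 - 0.597²) = 1.247
Δt₀ = Δt/γ = 18.70/1.247 = 15.00 seconds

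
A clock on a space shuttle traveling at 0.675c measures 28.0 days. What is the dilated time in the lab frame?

Proper time Δt₀ = 28.0 days
γ = 1/√(1 - 0.675²) = 1.3553
Δt = γΔt₀ = 1.3553 × 28.0 = 37.95 days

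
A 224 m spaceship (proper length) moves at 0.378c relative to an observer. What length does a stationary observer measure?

Proper length L₀ = 224 m
γ = 1/√(1 - 0.378²) = 1.080
L = L₀/γ = 224/1.080 = 207.4 m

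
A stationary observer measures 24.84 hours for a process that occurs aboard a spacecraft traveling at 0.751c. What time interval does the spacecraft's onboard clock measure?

Dilated time Δt = 24.84 hours
γ = 1/√(1 - 0.751²) = 1.5145
Δt₀ = Δt/γ = 24.84/1.5145 = 16.40 hours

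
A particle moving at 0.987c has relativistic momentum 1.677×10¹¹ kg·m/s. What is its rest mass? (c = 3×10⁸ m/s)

γ = 1/√(1 - 0.987²) = 6.222
v = 0.987 × 3×10⁸ = 2.961×10⁸ m/s
m = p/(γv) = 1.677×10¹¹/(6.222 × 2.961×10⁸) = 91.03 kg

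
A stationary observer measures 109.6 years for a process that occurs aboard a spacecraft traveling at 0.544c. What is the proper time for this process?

Dilated time Δt = 109.6 years
γ = 1/√(1 - 0.544²) = 1.1918
Δt₀ = Δt/γ = 109.6/1.1918 = 91.96 years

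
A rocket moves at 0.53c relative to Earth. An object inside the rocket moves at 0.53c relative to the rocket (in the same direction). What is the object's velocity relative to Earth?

u = (u' + v)/(1 + u'v/c²)
Numerator: 0.53 + 0.53 = 1.06
Denominator: 1 + 0.2809 = 1.2809
u = 1.06/1.2809 = 0.8275c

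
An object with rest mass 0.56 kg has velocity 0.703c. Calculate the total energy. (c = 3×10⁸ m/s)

γ = 1/√(1 - 0.703²) = 1.4061
mc² = 0.56 × (3×10⁸)² = 5.040×10¹⁶ J
E = γmc² = 1.4061 × 5.040×10¹⁶ = 7.087×10¹⁶ J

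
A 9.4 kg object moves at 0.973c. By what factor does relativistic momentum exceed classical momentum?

p_rel = γmv, p_class = mv
Ratio = γ = 1/√(1 - 0.973²) = 4.333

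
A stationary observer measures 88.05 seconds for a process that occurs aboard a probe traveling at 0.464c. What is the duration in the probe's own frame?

Dilated time Δt = 88.05 seconds
γ = 1/√(1 - 0.464²) = 1.1289
Δt₀ = Δt/γ = 88.05/1.1289 = 78.00 seconds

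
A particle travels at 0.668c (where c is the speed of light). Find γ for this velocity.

v/c = 0.668, so (v/c)² = 0.446224
1 - (v/c)² = 0.553776
γ = 1/√(0.553776) = 1.344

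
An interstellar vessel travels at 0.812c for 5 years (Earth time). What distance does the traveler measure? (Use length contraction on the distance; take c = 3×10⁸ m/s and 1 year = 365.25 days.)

Earth distance: d = v × t = 0.812c × 5 yr = 3.8437×10¹⁶ m
γ = 1.7133
d' = d/γ = 3.8437×10¹⁶/1.7133 = 2.243×10¹⁶ m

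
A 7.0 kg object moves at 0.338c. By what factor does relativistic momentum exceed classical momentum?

p_rel = γmv, p_class = mv
Ratio = γ = 1/√(1 - 0.338²) = 1.063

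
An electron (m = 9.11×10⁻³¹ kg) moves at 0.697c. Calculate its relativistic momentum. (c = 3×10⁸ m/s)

γ = 1/√(1 - 0.697²) = 1.395
v = 0.697 × 3×10⁸ = 2.091×10⁸ m/s
p = γmv = 1.395 × 9.11×10⁻³¹ × 2.091×10⁸ = 2.657×10⁻²² kg·m/s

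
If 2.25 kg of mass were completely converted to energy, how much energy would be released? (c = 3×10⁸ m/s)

Using E = mc²:
c² = (3×10⁸)² = 9×10¹⁶ m²/s²
E = 2.25 × 9×10¹⁶ = 2.025×10¹⁷ J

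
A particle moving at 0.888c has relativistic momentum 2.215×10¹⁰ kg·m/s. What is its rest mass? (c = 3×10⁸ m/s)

γ = 1/√(1 - 0.888²) = 2.175
v = 0.888 × 3×10⁸ = 2.664×10⁸ m/s
m = p/(γv) = 2.215×10¹⁰/(2.175 × 2.664×10⁸) = 38.23 kg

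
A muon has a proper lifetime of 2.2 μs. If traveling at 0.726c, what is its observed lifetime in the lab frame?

Proper lifetime τ₀ = 2.2 μs
γ = 1/√(1 - 0.726²) = 1.454
τ = γτ₀ = 1.454 × 2.2 μs = 3.199 μs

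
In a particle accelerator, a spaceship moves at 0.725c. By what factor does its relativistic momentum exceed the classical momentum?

p_rel = γmv, p_class = mv
Ratio = γ = 1/√(1 - 0.725²)
= 1/√(0.474375) = 1.452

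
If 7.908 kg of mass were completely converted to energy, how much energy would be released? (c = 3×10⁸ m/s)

Using E = mc²:
c² = (3×10⁸)² = 9×10¹⁶ m²/s²
E = 7.908 × 9×10¹⁶ = 7.117×10¹⁷ J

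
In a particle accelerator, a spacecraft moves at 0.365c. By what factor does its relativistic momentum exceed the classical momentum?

p_rel = γmv, p_class = mv
Ratio = γ = 1/√(1 - 0.365²)
= 1/√(0.866775) = 1.074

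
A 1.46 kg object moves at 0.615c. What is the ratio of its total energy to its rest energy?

E = γmc², E₀ = mc²
E/E₀ = γ = 1/√(1 - 0.615²) = 1.268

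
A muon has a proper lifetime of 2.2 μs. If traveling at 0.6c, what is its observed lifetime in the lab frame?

Proper lifetime τ₀ = 2.2 μs
γ = 1/√(1 - 0.6²) = 1.250
τ = γτ₀ = 1.250 × 2.2 μs = 2.750 μs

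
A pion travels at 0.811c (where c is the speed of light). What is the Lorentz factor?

v/c = 0.811, so (v/c)² = 0.657721
1 - (v/c)² = 0.342279
γ = 1/√(0.342279) = 1.709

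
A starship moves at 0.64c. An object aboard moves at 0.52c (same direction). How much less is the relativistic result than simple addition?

Classical: u' + v = 0.52 + 0.64 = 1.16c
Relativistic: u = (0.52 + 0.64)/(1 + 0.3328) = 1.16/1.3328 = 0.8703c
Difference: 1.16 - 0.8703 = 0.2897c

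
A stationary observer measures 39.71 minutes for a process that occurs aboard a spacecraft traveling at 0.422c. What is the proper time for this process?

Dilated time Δt = 39.71 minutes
γ = 1/√(1 - 0.422²) = 1.103
Δt₀ = Δt/γ = 39.71/1.103 = 36.00 minutes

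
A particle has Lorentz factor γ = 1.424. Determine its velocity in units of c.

From γ = 1/√(1 - v²/c²):
1/γ² = 1/1.424² = 0.4932
v²/c² = 1 - 0.4932 = 0.5068
v/c = √(0.5068) = 0.7119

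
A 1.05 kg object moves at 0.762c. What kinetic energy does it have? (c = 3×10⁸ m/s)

γ = 1/√(1 - 0.762²) = 1.5442
γ - 1 = 0.5442
KE = (γ-1)mc² = 0.5442 × 1.05 × (3×10⁸)² = 5.143×10¹⁶ J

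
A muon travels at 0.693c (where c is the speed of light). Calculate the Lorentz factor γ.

v/c = 0.693, so (v/c)² = 0.480249
1 - (v/c)² = 0.519751
γ = 1/√(0.519751) = 1.387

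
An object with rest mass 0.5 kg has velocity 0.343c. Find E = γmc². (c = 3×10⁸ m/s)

γ = 1/√(1 - 0.343²) = 1.0646
mc² = 0.5 × (3×10⁸)² = 4.500×10¹⁶ J
E = γmc² = 1.0646 × 4.500×10¹⁶ = 4.791×10¹⁶ J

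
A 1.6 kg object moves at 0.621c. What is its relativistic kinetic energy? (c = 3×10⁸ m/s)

γ = 1/√(1 - 0.621²) = 1.2758
γ - 1 = 0.2758
KE = (γ-1)mc² = 0.2758 × 1.6 × (3×10⁸)² = 3.972×10¹⁶ J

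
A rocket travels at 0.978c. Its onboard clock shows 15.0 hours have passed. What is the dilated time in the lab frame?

Proper time Δt₀ = 15.0 hours
γ = 1/√(1 - 0.978²) = 4.794
Δt = γΔt₀ = 4.794 × 15.0 = 71.91 hours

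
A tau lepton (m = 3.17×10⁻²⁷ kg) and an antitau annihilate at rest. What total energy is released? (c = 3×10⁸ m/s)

Both particles have the same rest mass, so total mass = 2m
E = 2m·c² = 2 × 3.17×10⁻²⁷ × (3×10⁸)²
= 2 × 3.17×10⁻²⁷ × 9×10¹⁶
= 5.706×10⁻¹⁰ J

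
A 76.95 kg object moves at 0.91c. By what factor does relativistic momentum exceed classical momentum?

p_rel = γmv, p_class = mv
Ratio = γ = 1/√(1 - 0.91²) = 2.412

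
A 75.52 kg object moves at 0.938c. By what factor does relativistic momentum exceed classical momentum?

p_rel = γmv, p_class = mv
Ratio = γ = 1/√(1 - 0.938²) = 2.885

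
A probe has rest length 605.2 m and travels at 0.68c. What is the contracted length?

Proper length L₀ = 605.2 m
γ = 1/√(1 - 0.68²) = 1.364
L = L₀/γ = 605.2/1.364 = 443.7 m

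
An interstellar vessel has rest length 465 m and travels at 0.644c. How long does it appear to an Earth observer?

Proper length L₀ = 465 m
γ = 1/√(1 - 0.644²) = 1.3071
L = L₀/γ = 465/1.3071 = 355.7 m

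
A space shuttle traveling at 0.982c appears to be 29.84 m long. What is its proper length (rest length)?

Contracted length L = 29.84 m
γ = 1/√(1 - 0.982²) = 5.294
L₀ = γL = 5.294 × 29.84 = 158.0 m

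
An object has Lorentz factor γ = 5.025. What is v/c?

From γ = 1/√(1 - v²/c²):
1/γ² = 1/5.025² = 0.03960
v²/c² = 1 - 0.03960 = 0.9604
v/c = √(0.9604) = 0.9800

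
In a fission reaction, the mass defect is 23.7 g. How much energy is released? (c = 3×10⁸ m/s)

Convert mass defect: Δm = 23.7 g = 0.0237 kg
E = Δm·c² = 0.0237 × (3×10⁸)²
= 0.0237 × 9×10¹⁶ = 2.133×10¹⁵ J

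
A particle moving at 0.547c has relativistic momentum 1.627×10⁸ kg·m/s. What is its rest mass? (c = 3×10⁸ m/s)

γ = 1/√(1 - 0.547²) = 1.1946
v = 0.547 × 3×10⁸ = 1.641×10⁸ m/s
m = p/(γv) = 1.627×10⁸/(1.1946 × 1.641×10⁸) = 0.8300 kg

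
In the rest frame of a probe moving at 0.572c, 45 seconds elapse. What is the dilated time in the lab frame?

Proper time Δt₀ = 45 seconds
γ = 1/√(1 - 0.572²) = 1.219
Δt = γΔt₀ = 1.219 × 45 = 54.86 seconds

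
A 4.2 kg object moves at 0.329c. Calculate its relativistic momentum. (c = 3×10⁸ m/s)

γ = 1/√(1 - 0.329²) = 1.059
v = 0.329 × 3×10⁸ = 9.870×10⁷ m/s
p = γmv = 1.059 × 4.2 × 9.870×10⁷ = 4.390×10⁸ kg·m/s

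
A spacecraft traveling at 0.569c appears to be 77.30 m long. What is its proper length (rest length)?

Contracted length L = 77.30 m
γ = 1/√(1 - 0.569²) = 1.216
L₀ = γL = 1.216 × 77.30 = 94.00 m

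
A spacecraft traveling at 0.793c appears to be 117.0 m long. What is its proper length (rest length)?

Contracted length L = 117.0 m
γ = 1/√(1 - 0.793²) = 1.641
L₀ = γL = 1.641 × 117.0 = 192.0 m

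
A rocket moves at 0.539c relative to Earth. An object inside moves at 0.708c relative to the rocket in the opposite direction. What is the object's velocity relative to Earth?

Object's velocity in rocket frame is u' = -0.708c
u = (u' + v)/(1 + u'v/c²) = (v - 0.708)/(1 - 0.708·v/c²)
Numerator: 0.539 - 0.708 = -0.169
Denominator: 1 - 0.381612 = 0.618388
u = -0.169/0.618388 = -0.2733c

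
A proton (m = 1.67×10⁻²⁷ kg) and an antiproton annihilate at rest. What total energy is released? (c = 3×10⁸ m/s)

Both particles have the same rest mass, so total mass = 2m
E = 2m·c² = 2 × 1.67×10⁻²⁷ × (3×10⁸)²
= 2 × 1.67×10⁻²⁷ × 9×10¹⁶
= 3.006×10⁻¹⁰ J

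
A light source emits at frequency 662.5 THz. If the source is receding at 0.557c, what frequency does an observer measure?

β = v/c = 0.557
(1-β)/(1+β) = 0.443/1.557 = 0.2845
Doppler factor = √(0.2845) = 0.5334
f_obs = 662.5 × 0.5334 = 353.4 THz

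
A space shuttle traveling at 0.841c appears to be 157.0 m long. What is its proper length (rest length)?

Contracted length L = 157.0 m
γ = 1/√(1 - 0.841²) = 1.8483
L₀ = γL = 1.8483 × 157.0 = 290.2 m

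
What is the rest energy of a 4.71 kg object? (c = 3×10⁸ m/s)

c² = (3×10⁸)² = 9.000×10¹⁶ m²/s²
E₀ = mc² = 4.71 × 9.000×10¹⁶ = 4.239×10¹⁷ J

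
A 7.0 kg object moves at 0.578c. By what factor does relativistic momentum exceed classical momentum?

p_rel = γmv, p_class = mv
Ratio = γ = 1/√(1 - 0.578²) = 1.225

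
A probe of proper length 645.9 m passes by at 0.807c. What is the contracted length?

Proper length L₀ = 645.9 m
γ = 1/√(1 - 0.807²) = 1.6933
L = L₀/γ = 645.9/1.6933 = 381.4 m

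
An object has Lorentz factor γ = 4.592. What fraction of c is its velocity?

From γ = 1/√(1 - v²/c²):
1/γ² = 1/4.592² = 0.04742
v²/c² = 1 - 0.04742 = 0.9526
v/c = √(0.9526) = 0.9760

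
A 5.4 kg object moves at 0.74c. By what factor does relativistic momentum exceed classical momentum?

p_rel = γmv, p_class = mv
Ratio = γ = 1/√(1 - 0.74²) = 1.487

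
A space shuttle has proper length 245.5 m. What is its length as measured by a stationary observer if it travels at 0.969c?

Proper length L₀ = 245.5 m
γ = 1/√(1 - 0.969²) = 4.048
L = L₀/γ = 245.5/4.048 = 60.65 m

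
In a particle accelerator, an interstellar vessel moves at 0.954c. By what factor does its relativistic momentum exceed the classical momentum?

p_rel = γmv, p_class = mv
Ratio = γ = 1/√(1 - 0.954²)
= 1/√(0.089884) = 3.335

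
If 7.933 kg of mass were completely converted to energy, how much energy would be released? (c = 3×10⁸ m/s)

Using E = mc²:
c² = (3×10⁸)² = 9×10¹⁶ m²/s²
E = 7.933 × 9×10¹⁶ = 7.140×10¹⁷ J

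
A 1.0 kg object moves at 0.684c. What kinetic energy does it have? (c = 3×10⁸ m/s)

γ = 1/√(1 - 0.684²) = 1.37084
γ - 1 = 0.37084
KE = (γ-1)mc² = 0.37084 × 1.0 × (3×10⁸)² = 3.338×10¹⁶ J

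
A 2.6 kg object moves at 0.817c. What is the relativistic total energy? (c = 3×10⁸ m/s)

γ = 1/√(1 - 0.817²) = 1.734
mc² = 2.6 × (3×10⁸)² = 2.340×10¹⁷ J
E = γmc² = 1.734 × 2.340×10¹⁷ = 4.058×10¹⁷ J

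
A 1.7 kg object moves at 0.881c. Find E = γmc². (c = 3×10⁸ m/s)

γ = 1/√(1 - 0.881²) = 2.114
mc² = 1.7 × (3×10⁸)² = 1.530×10¹⁷ J
E = γmc² = 2.114 × 1.530×10¹⁷ = 3.234×10¹⁷ J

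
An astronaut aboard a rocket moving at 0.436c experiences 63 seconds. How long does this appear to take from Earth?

Proper time Δt₀ = 63 seconds
γ = 1/√(1 - 0.436²) = 1.11118
Δt = γΔt₀ = 1.11118 × 63 = 70.00 seconds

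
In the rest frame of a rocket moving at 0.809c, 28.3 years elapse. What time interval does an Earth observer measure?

Proper time Δt₀ = 28.3 years
γ = 1/√(1 - 0.809²) = 1.701
Δt = γΔt₀ = 1.701 × 28.3 = 48.14 years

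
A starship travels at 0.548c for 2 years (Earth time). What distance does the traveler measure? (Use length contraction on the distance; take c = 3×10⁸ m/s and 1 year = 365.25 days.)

Earth distance: d = v × t = 0.548c × 2 yr = 1.0376×10¹⁶ m
γ = 1.1955
d' = d/γ = 1.0376×10¹⁶/1.1955 = 8.679×10¹⁵ m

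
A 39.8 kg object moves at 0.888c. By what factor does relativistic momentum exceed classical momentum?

p_rel = γmv, p_class = mv
Ratio = γ = 1/√(1 - 0.888²) = 2.175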